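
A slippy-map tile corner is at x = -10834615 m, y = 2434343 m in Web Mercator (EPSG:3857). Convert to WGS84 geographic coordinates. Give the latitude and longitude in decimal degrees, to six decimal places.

R = 6378137 m. λ = x/R = -97.32900252°.
φ = 2·arctan(exp(y/R)) − 90° = 2·arctan(1.46473) − 90° = 21.35570081°.

lat 21.355701°, lon -97.329003°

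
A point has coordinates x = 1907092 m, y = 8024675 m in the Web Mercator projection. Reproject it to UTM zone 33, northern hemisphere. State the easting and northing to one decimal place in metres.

Web Mercator inverse (R = 6378137 m) → φ = 58.27200183°, λ = 17.13169892°.
UTM 33N forward: E = 625033.244 m, N = 6460972.310 m.

E 625033.2 m, N 6460972.3 m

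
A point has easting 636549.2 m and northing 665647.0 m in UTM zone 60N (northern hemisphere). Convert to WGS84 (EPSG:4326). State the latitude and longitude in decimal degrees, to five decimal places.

Zone 60N: λ₀ = 177°, k₀ = 0.9996, false easting 500000 m.
Meridian distance M = (N − FN)/k₀ = 665913.4 m.
Inverse transverse Mercator on WGS84 gives φ = 6.02069985°, λ = 178.23380018°.

lat 6.02070°, lon 178.23380°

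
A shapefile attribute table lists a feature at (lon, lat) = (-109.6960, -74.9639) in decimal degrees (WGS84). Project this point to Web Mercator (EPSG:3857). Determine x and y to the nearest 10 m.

x -12211300 m, y -12916730 m

Web Mercator is spherical with R = a = 6378137 m.
x = R·λ = 6378137 × -1.914556376 = -12211302.862 m.
y = R·ln tan(π/4 + φ/2) = 6378137 × -2.025157899 = -12916734.530 m.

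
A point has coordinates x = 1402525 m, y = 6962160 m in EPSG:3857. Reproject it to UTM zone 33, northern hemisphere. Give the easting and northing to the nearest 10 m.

E 338470 m, N 5862420 m

Web Mercator inverse (R = 6378137 m) → φ = 52.88719909°, λ = 12.59909644°.
UTM 33N forward: E = 338467.674 m, N = 5862422.047 m.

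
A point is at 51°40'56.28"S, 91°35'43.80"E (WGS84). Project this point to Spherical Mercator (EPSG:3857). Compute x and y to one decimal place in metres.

Web Mercator is spherical with R = a = 6378137 m.
x = R·λ = 6378137 × 1.598643055 = 10196364.419 m.
y = R·ln tan(π/4 + φ/2) = 6378137 × -1.057187046 = -6742883.814 m.

x 10196364.4 m, y -6742883.8 m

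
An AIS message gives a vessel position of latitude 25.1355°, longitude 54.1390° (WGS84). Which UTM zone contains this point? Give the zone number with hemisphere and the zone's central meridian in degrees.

Zone 40N, central meridian 57°

UTM zone = ⌊(λ + 180)/6⌋ + 1; 54.1390° ∈ [54°, 60°) → zone 40.
Hemisphere: N (φ ≥ 0).
Central meridian λ₀ = 6×40 − 183 = 57°.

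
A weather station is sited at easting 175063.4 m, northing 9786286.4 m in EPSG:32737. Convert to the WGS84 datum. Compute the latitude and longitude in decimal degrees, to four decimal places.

Zone 37S: λ₀ = 39°, k₀ = 0.9996, false easting 500000 m, false northing 10000000 m.
Meridian distance M = (N − FN)/k₀ = -213799.1 m.
Inverse transverse Mercator on WGS84 gives φ = -1.93100033°, λ = 36.07949985°.

lat -1.9310°, lon 36.0795°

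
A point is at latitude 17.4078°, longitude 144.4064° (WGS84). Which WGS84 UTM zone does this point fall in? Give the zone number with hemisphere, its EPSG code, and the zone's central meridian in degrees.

Zone 55N (EPSG:32655), central meridian 147°

UTM zone = ⌊(λ + 180)/6⌋ + 1; 144.4064° ∈ [144°, 150°) → zone 55.
Hemisphere: N (φ ≥ 0).
Central meridian λ₀ = 6×55 − 183 = 147°.
EPSG code: 32655.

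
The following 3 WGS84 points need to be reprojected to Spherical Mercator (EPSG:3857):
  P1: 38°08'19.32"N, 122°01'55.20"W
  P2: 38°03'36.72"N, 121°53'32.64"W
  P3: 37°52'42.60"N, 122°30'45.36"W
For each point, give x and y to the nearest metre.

Web Mercator: x = R·λ, y = R·ln tan(π/4+φ/2), R = 6378137 m.
P1 (38.1387°, -122.0320°) → (-13584540.100, 4599038.043) m.
P2 (38.0602°, -121.8924°) → (-13568999.900, 4587933.548) m.
P3 (37.8785°, -122.5126°) → (-13638040.248, 4562276.128) m.

P1: x -13584540 m, y 4599038 m; P2: x -13569000 m, y 4587934 m; P3: x -13638040 m, y 4562276 m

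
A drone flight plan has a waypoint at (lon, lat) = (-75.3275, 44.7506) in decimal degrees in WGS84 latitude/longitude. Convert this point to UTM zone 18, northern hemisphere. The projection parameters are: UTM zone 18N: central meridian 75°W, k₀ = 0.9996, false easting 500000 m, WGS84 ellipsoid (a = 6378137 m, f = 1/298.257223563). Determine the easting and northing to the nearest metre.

E 474076 m, N 4955298 m

Zone 18 central meridian λ₀ = 6×18 − 183 = -75°; Δλ = -0.3275°.
Transverse Mercator on WGS84 with k₀ = 0.9996 gives E = 474076.257 m, N = 4955297.990 m.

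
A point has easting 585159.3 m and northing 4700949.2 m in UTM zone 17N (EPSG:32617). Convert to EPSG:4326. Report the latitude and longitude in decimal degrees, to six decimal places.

lat 42.456200°, lon -79.964299°

Zone 17N: λ₀ = -81°, k₀ = 0.9996, false easting 500000 m.
Meridian distance M = (N − FN)/k₀ = 4702830.3 m.
Inverse transverse Mercator on WGS84 gives φ = 42.45620002°, λ = -79.96429942°.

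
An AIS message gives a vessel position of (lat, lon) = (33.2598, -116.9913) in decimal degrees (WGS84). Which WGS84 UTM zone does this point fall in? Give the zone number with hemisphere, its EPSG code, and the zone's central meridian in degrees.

Zone 11N (EPSG:32611), central meridian -117°

UTM zone = ⌊(λ + 180)/6⌋ + 1; -116.9913° ∈ [-120°, -114°) → zone 11.
Hemisphere: N (φ ≥ 0).
Central meridian λ₀ = 6×11 − 183 = -117°.
EPSG code: 32611.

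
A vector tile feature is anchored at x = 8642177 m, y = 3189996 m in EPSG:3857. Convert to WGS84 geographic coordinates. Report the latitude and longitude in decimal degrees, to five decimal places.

R = 6378137 m. λ = x/R = 77.63399687°.
φ = 2·arctan(exp(y/R)) − 90° = 2·arctan(1.64896) − 90° = 27.53119701°.

lat 27.53120°, lon 77.63400°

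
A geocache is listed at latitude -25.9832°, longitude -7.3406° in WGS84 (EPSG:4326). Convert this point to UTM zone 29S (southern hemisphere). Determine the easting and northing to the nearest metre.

Zone 29 central meridian λ₀ = 6×29 − 183 = -9°; Δλ = +1.6594°.
Transverse Mercator on WGS84 with k₀ = 0.9996 gives E = 666106.904 m, N = 7125122.637 m.

E 666107 m, N 7125123 m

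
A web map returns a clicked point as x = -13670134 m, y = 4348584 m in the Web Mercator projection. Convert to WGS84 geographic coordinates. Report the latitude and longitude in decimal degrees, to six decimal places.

R = 6378137 m. λ = x/R = -122.80090308°.
φ = 2·arctan(exp(y/R)) − 90° = 2·arctan(1.97742) − 90° = 36.34779816°.

lat 36.347798°, lon -122.800903°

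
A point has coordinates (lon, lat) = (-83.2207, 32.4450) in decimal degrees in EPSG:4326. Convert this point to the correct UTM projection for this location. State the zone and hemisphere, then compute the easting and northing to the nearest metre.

Zone 17N: E 291240 m, N 3591933 m

Longitude -83.2207° lies in the 6° band [-84°, -78°), giving zone 17; latitude is north of the equator, so 17N.
Zone 17 central meridian λ₀ = 6×17 − 183 = -81°; Δλ = -2.2207°.
Transverse Mercator on WGS84 with k₀ = 0.9996 gives E = 291240.065 m, N = 3591933.418 m.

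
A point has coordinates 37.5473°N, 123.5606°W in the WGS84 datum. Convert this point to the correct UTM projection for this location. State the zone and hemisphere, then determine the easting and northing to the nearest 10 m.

Zone 10N: E 450480 m, N 4155740 m

Longitude -123.5606° lies in the 6° band [-126°, -120°), giving zone 10; latitude is north of the equator, so 10N.
Zone 10 central meridian λ₀ = 6×10 − 183 = -123°; Δλ = -0.5606°.
Transverse Mercator on WGS84 with k₀ = 0.9996 gives E = 450479.592 m, N = 4155736.591 m.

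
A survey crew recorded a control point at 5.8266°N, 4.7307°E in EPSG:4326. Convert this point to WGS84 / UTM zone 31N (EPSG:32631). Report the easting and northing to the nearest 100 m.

E 691600 m, N 644300 m

Zone 31 central meridian λ₀ = 6×31 − 183 = 3°; Δλ = +1.7307°.
Transverse Mercator on WGS84 with k₀ = 0.9996 gives E = 691623.975 m, N = 644330.489 m.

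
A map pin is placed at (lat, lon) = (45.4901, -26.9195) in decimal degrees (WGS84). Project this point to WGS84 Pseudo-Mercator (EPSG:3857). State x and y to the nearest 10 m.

x -2996670 m, y 5699010 m

Web Mercator is spherical with R = a = 6378137 m.
x = R·λ = 6378137 × -0.469833908 = -2996665.032 m.
y = R·ln tan(π/4 + φ/2) = 6378137 × 0.893522754 = 5699010.537 m.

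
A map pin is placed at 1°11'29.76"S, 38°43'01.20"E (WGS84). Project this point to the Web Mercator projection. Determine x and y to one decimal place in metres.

Web Mercator is spherical with R = a = 6378137 m.
x = R·λ = 6378137 × 0.675739126 = 4309956.725 m.
y = R·ln tan(π/4 + φ/2) = 6378137 × -0.020798843 = -132657.869 m.

x 4309956.7 m, y -132657.9 m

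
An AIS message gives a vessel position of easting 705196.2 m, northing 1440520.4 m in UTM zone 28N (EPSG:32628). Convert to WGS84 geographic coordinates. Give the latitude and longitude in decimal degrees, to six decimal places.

lat 13.023700°, lon -13.107900°

Zone 28N: λ₀ = -15°, k₀ = 0.9996, false easting 500000 m.
Meridian distance M = (N − FN)/k₀ = 1441096.8 m.
Inverse transverse Mercator on WGS84 gives φ = 13.02370043°, λ = -13.10789954°.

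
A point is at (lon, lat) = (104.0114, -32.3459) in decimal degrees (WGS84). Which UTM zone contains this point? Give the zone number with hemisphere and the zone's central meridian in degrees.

Zone 48S, central meridian 105°

UTM zone = ⌊(λ + 180)/6⌋ + 1; 104.0114° ∈ [102°, 108°) → zone 48.
Hemisphere: S (φ < 0).
Central meridian λ₀ = 6×48 − 183 = 105°.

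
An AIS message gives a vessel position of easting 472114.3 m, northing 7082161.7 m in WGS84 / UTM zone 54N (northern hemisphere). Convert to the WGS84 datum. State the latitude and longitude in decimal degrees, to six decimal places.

Zone 54N: λ₀ = 141°, k₀ = 0.9996, false easting 500000 m.
Meridian distance M = (N − FN)/k₀ = 7084995.7 m.
Inverse transverse Mercator on WGS84 gives φ = 63.86559999°, λ = 140.43260023°.

lat 63.865600°, lon 140.432600°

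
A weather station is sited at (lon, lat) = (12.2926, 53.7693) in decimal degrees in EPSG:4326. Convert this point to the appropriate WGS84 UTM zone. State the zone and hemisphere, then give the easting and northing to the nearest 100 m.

Zone 33N: E 321600 m, N 5961300 m

Longitude 12.2926° lies in the 6° band [12°, 18°), giving zone 33; latitude is north of the equator, so 33N.
Zone 33 central meridian λ₀ = 6×33 − 183 = 15°; Δλ = -2.7074°.
Transverse Mercator on WGS84 with k₀ = 0.9996 gives E = 321571.362 m, N = 5961255.970 m.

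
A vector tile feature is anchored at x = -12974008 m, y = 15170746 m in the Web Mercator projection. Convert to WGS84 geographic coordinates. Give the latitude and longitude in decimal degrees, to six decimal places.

R = 6378137 m. λ = x/R = -116.54749683°.
φ = 2·arctan(exp(y/R)) − 90° = 2·arctan(10.78929) − 90° = 79.40939961°.

lat 79.409400°, lon -116.547497°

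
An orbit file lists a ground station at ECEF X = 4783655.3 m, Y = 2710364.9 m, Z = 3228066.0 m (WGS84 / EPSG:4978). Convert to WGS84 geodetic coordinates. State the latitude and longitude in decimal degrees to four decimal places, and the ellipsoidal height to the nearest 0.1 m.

lat 30.5863°, lon 29.5354°, h 3088.6 m

λ = atan2(Y, X) = 29.53539953°; p = √(X²+Y²) = 5498130.2 m.
Bowring's method on WGS84 (a = 6378137 m, b = 6356752.314 m) gives φ = 30.58630010°, h = 3088.598 m.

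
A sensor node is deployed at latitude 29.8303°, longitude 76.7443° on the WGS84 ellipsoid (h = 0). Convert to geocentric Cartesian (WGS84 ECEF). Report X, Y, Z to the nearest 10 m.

WGS84: a = 6378137 m, e² = 0.006694380; N(φ) = a/√(1−e²sin²φ) = 6383426.115 m.
X = (N+h)·cosφ·cosλ = 1269765.075 m; Y = (N+h)·cosφ·sinλ = 5390095.879 m; Z = (N(1−e²)+h)·sinφ = 3154068.665 m.

X 1269770 m, Y 5390100 m, Z 3154070 m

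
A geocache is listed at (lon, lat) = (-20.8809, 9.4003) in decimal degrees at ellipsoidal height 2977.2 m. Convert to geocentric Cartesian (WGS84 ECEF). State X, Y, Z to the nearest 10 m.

WGS84: a = 6378137 m, e² = 0.006694380; N(φ) = a/√(1−e²sin²φ) = 6378706.600 m.
X = (N+h)·cosφ·cosλ = 5882486.808 m; Y = (N+h)·cosφ·sinλ = -2244056.645 m; Z = (N(1−e²)+h)·sinφ = 1035353.131 m.

X 5882490 m, Y -2244060 m, Z 1035350 m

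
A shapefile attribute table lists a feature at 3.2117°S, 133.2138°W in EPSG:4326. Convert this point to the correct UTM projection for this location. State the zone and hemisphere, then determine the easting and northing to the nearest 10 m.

Zone 8S: E 698480 m, N 9644830 m

Longitude -133.2138° lies in the 6° band [-138°, -132°), giving zone 8; latitude is south of the equator, so 8S.
Zone 8 central meridian λ₀ = 6×8 − 183 = -135°; Δλ = +1.7862°.
Transverse Mercator on WGS84 with k₀ = 0.9996 gives E = 698481.408 m, N = 9644833.544 m.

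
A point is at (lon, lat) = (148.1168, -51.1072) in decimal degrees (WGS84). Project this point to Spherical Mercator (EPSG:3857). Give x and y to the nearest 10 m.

x 16488290 m, y -6640280 m

Web Mercator is spherical with R = a = 6378137 m.
x = R·λ = 6378137 × 2.585125838 = 16488286.754 m.
y = R·ln tan(π/4 + φ/2) = 6378137 × -1.041099950 = -6640278.113 m.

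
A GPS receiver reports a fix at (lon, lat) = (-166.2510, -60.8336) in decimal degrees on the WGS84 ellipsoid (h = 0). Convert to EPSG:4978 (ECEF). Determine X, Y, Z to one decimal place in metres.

WGS84: a = 6378137 m, e² = 0.006694380; N(φ) = a/√(1−e²sin²φ) = 6394477.907 m.
X = (N+h)·cosφ·cosλ = -3027039.138 m; Y = (N+h)·cosφ·sinλ = -740655.770 m; Z = (N(1−e²)+h)·sinφ = -5546329.939 m.

X -3027039.1 m, Y -740655.8 m, Z -5546329.9 m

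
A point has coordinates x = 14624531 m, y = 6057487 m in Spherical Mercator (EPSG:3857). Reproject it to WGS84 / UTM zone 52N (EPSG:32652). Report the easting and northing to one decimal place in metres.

E 678130.9 m, N 5285955.0 m

Web Mercator inverse (R = 6378137 m) → φ = 47.70240101°, λ = 131.37439720°.
UTM 52N forward: E = 678130.855 m, N = 5285954.999 m.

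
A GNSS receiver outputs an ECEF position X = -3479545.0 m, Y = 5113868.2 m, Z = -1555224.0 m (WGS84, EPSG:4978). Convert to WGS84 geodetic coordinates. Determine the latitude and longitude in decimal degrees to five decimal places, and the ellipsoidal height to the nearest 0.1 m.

lat -14.20490°, lon 124.23190°, h 1040.2 m

λ = atan2(Y, X) = 124.23189995°; p = √(X²+Y²) = 6185376.4 m.
Bowring's method on WGS84 (a = 6378137 m, b = 6356752.314 m) gives φ = -14.20489995°, h = 1040.169 m.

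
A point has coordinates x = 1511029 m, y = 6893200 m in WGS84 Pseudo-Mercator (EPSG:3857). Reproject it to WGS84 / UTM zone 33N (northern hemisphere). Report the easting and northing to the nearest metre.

Web Mercator inverse (R = 6378137 m) → φ = 52.51180116°, λ = 13.57380445°.
UTM 33N forward: E = 403213.976 m, N = 5818920.580 m.

E 403214 m, N 5818921 m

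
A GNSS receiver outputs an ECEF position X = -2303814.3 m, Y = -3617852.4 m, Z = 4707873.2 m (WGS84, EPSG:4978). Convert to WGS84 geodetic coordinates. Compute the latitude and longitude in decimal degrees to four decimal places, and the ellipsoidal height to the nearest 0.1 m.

lat 47.8564°, lon -122.4886°, h 2286.7 m

λ = atan2(Y, X) = -122.48859984°; p = √(X²+Y²) = 4289104.4 m.
Bowring's method on WGS84 (a = 6378137 m, b = 6356752.314 m) gives φ = 47.85640014°, h = 2286.749 m.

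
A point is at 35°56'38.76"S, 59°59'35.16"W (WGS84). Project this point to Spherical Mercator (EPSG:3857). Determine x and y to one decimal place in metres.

x -6678401.3 m, y -4292932.3 m

Web Mercator is spherical with R = a = 6378137 m.
x = R·λ = 6378137 × -1.047077123 = -6678401.343 m.
y = R·ln tan(π/4 + φ/2) = 6378137 × -0.673069948 = -4292932.342 m.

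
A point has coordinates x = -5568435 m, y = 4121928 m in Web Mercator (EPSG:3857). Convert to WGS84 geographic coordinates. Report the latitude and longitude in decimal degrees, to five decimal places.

lat 34.69070°, lon -50.02210°

R = 6378137 m. λ = x/R = -50.02210269°.
φ = 2·arctan(exp(y/R)) − 90° = 2·arctan(1.90839) − 90° = 34.69070335°.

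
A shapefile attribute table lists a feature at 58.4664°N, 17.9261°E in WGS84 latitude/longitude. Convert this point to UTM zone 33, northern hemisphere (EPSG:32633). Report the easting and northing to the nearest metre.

Zone 33 central meridian λ₀ = 6×33 − 183 = 15°; Δλ = +2.9261°.
Transverse Mercator on WGS84 with k₀ = 0.9996 gives E = 670671.181 m, N = 6484353.631 m.

E 670671 m, N 6484354 m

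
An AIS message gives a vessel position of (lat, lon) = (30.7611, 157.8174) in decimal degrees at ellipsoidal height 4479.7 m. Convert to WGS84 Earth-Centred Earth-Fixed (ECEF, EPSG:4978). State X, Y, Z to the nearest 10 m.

X -5083140 m, Y 2072590 m, Z 3245450 m

WGS84: a = 6378137 m, e² = 0.006694380; N(φ) = a/√(1−e²sin²φ) = 6383729.007 m.
X = (N+h)·cosφ·cosλ = -5083135.716 m; Y = (N+h)·cosφ·sinλ = 2072588.716 m; Z = (N(1−e²)+h)·sinφ = 3245453.202 m.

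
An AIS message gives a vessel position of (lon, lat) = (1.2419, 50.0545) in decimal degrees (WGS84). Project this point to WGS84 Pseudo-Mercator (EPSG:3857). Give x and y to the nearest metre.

Web Mercator is spherical with R = a = 6378137 m.
x = R·λ = 6378137 × 0.021675244 = 138247.676 m.
y = R·ln tan(π/4 + φ/2) = 6378137 × 1.012163840 = 6455719.636 m.

x 138248 m, y 6455720 m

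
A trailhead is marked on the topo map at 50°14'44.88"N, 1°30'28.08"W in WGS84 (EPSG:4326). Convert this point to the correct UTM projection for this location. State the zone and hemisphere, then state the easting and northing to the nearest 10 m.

Zone 30N: E 606390 m, N 5567030 m

Longitude -1.5078° lies in the 6° band [-6°, 0°), giving zone 30; latitude is north of the equator, so 30N.
Zone 30 central meridian λ₀ = 6×30 − 183 = -3°; Δλ = +1.4922°.
Transverse Mercator on WGS84 with k₀ = 0.9996 gives E = 606393.204 m, N = 5567025.683 m.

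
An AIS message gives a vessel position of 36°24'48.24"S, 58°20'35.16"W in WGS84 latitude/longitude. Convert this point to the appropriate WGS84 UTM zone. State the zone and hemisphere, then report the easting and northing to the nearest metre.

Zone 21S: E 379581 m, N 5969360 m

Longitude -58.3431° lies in the 6° band [-60°, -54°), giving zone 21; latitude is south of the equator, so 21S.
Zone 21 central meridian λ₀ = 6×21 − 183 = -57°; Δλ = -1.3431°.
Transverse Mercator on WGS84 with k₀ = 0.9996 gives E = 379581.234 m, N = 5969359.953 m.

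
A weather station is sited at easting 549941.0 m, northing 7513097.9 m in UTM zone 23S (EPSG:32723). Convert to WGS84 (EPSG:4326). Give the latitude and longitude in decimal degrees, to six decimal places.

Zone 23S: λ₀ = -45°, k₀ = 0.9996, false easting 500000 m, false northing 10000000 m.
Meridian distance M = (N − FN)/k₀ = -2487897.3 m.
Inverse transverse Mercator on WGS84 gives φ = -22.48779978°, λ = -44.51449952°.

lat -22.487800°, lon -44.514500°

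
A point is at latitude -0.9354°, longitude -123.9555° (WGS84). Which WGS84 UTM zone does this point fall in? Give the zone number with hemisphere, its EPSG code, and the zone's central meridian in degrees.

Zone 10S (EPSG:32710), central meridian -123°

UTM zone = ⌊(λ + 180)/6⌋ + 1; -123.9555° ∈ [-126°, -120°) → zone 10.
Hemisphere: S (φ < 0).
Central meridian λ₀ = 6×10 − 183 = -123°.
EPSG code: 32710.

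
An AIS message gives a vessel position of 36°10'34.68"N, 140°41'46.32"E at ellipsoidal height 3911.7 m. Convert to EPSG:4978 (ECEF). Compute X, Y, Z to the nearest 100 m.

WGS84: a = 6378137 m, e² = 0.006694380; N(φ) = a/√(1−e²sin²φ) = 6385588.417 m.
X = (N+h)·cosφ·cosλ = -3990967.539 m; Y = (N+h)·cosφ·sinλ = 3267011.119 m; Z = (N(1−e²)+h)·sinφ = 3746309.208 m.

X -3991000 m, Y 3267000 m, Z 3746300 m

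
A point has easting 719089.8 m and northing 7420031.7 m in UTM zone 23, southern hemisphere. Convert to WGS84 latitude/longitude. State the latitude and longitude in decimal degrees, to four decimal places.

Zone 23S: λ₀ = -45°, k₀ = 0.9996, false easting 500000 m, false northing 10000000 m.
Meridian distance M = (N − FN)/k₀ = -2581000.7 m.
Inverse transverse Mercator on WGS84 gives φ = -23.31459976°, λ = -42.85750038°.

lat -23.3146°, lon -42.8575°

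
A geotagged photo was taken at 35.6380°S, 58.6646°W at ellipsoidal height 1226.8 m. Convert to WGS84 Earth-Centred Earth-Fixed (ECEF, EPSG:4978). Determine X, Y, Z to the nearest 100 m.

X 2699300 m, Y -4433400 m, Z -3696300 m

WGS84: a = 6378137 m, e² = 0.006694380; N(φ) = a/√(1−e²sin²φ) = 6385397.204 m.
X = (N+h)·cosφ·cosλ = 2699304.645 m; Y = (N+h)·cosφ·sinλ = -4433403.320 m; Z = (N(1−e²)+h)·sinφ = -3696337.189 m.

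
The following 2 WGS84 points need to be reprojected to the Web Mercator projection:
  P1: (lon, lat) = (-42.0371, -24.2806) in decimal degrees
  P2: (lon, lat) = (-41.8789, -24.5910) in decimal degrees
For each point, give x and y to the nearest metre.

P1: x -4679549 m, y -2787638 m; P2: x -4661938 m, y -2825591 m

Web Mercator: x = R·λ, y = R·ln tan(π/4+φ/2), R = 6378137 m.
P1 (-24.2806°, -42.0371°) → (-4679548.566, -2787637.910) m.
P2 (-24.5910°, -41.8789°) → (-4661937.823, -2825591.191) m.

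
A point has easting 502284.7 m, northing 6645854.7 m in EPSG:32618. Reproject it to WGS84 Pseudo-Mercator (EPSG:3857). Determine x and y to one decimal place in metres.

Unproject from UTM 18N (λ₀ = -75°) → φ = 59.95010029°, λ = -74.95910075°.
Web Mercator (R = 6378137 m): x = -8344408.925 m, y = 8388636.638 m.

x -8344408.9 m, y 8388636.6 m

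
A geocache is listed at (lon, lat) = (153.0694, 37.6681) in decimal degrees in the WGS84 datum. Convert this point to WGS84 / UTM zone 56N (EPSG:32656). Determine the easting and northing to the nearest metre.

E 506120 m, N 4168993 m

Zone 56 central meridian λ₀ = 6×56 − 183 = 153°; Δλ = +0.0694°.
Transverse Mercator on WGS84 with k₀ = 0.9996 gives E = 506120.494 m, N = 4168993.331 m.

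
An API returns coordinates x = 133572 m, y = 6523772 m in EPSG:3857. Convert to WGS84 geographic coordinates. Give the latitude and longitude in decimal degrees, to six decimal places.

lat 50.445402°, lon 1.199898°

R = 6378137 m. λ = x/R = 1.19989769°.
φ = 2·arctan(exp(y/R)) − 90° = 2·arctan(2.78106) − 90° = 50.44540236°.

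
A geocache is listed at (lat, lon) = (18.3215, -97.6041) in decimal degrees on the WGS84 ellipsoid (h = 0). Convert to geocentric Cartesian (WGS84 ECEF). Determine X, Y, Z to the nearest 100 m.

X -801500 m, Y -6003600 m, Z 1992200 m

WGS84: a = 6378137 m, e² = 0.006694380; N(φ) = a/√(1−e²sin²φ) = 6380247.635 m.
X = (N+h)·cosφ·cosλ = -801482.424 m; Y = (N+h)·cosφ·sinλ = -6003554.276 m; Z = (N(1−e²)+h)·sinφ = 1992196.161 m.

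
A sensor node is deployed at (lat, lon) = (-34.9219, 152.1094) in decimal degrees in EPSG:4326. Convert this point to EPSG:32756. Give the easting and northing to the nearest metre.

E 418653 m, N 6135256 m

Zone 56 central meridian λ₀ = 6×56 − 183 = 153°; Δλ = -0.8906°.
Transverse Mercator on WGS84 with k₀ = 0.9996 gives E = 418652.996 m, N = 6135255.932 m.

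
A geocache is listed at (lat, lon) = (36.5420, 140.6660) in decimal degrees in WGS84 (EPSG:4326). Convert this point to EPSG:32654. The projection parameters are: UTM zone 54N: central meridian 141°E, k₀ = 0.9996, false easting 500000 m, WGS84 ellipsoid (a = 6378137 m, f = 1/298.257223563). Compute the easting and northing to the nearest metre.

E 470105 m, N 4044119 m

Zone 54 central meridian λ₀ = 6×54 − 183 = 141°; Δλ = -0.3340°.
Transverse Mercator on WGS84 with k₀ = 0.9996 gives E = 470104.654 m, N = 4044118.785 m.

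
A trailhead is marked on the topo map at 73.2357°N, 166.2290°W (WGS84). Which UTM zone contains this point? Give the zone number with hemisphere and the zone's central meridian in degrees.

UTM zone = ⌊(λ + 180)/6⌋ + 1; -166.2290° ∈ [-168°, -162°) → zone 3.
Hemisphere: N (φ ≥ 0).
Central meridian λ₀ = 6×3 − 183 = -165°.

Zone 3N, central meridian -165°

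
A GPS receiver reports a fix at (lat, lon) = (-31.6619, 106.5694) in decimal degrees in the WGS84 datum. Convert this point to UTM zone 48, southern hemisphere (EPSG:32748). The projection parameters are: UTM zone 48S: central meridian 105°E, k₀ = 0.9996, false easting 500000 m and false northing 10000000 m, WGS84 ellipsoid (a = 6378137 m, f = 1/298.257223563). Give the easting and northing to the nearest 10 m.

E 648790 m, N 6495970 m

Zone 48 central meridian λ₀ = 6×48 − 183 = 105°; Δλ = +1.5694°.
Transverse Mercator on WGS84 with k₀ = 0.9996 gives E = 648788.016 m, N = 6495969.355 m.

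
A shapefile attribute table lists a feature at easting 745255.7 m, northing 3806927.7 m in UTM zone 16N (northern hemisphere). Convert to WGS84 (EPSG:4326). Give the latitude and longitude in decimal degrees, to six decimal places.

lat 34.374700°, lon -84.332800°

Zone 16N: λ₀ = -87°, k₀ = 0.9996, false easting 500000 m.
Meridian distance M = (N − FN)/k₀ = 3808451.1 m.
Inverse transverse Mercator on WGS84 gives φ = 34.37470034°, λ = -84.33280043°.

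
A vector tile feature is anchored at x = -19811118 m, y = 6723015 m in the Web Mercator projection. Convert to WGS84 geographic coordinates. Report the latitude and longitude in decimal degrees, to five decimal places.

R = 6378137 m. λ = x/R = -177.96630095°.
φ = 2·arctan(exp(y/R)) − 90° = 2·arctan(2.86931) − 90° = 51.57150045°.

lat 51.57150°, lon -177.96630°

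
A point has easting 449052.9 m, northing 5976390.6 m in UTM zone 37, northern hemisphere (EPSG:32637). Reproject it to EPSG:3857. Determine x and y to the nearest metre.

x 4255076 m, y 7157553 m

Unproject from UTM 37N (λ₀ = 39°) → φ = 53.93339961°, λ = 38.22400040°.
Web Mercator (R = 6378137 m): x = 4255076.261 m, y = 7157553.054 m.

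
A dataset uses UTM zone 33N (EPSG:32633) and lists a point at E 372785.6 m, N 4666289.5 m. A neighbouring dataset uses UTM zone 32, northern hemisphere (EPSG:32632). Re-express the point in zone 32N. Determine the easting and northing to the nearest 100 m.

UTM 33N → geographic: φ = 42.13839963°, λ = 13.46059968°.
UTM 32N (λ₀ = 9°) forward: E = 868652.266 m, N = 4674780.935 m.

E 868700 m, N 4674800 m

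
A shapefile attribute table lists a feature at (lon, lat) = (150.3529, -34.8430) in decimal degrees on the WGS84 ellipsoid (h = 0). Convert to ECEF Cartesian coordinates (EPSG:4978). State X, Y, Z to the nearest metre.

WGS84: a = 6378137 m, e² = 0.006694380; N(φ) = a/√(1−e²sin²φ) = 6385117.077 m.
X = (N+h)·cosφ·cosλ = -4554369.692 m; Y = (N+h)·cosφ·sinλ = 2592196.526 m; Z = (N(1−e²)+h)·sinφ = -3623585.704 m.

X -4554370 m, Y 2592197 m, Z -3623586 m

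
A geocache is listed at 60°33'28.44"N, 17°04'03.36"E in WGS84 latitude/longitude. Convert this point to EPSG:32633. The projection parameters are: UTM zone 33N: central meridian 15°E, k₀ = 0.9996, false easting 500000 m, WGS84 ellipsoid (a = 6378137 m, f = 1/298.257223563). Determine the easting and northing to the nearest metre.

Zone 33 central meridian λ₀ = 6×33 − 183 = 15°; Δλ = +2.0676°.
Transverse Mercator on WGS84 with k₀ = 0.9996 gives E = 613365.978 m, N = 6715327.482 m.

E 613366 m, N 6715327 m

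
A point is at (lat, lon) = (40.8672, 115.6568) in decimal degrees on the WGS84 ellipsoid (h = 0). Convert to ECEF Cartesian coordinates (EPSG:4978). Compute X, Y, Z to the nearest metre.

WGS84: a = 6378137 m, e² = 0.006694380; N(φ) = a/√(1−e²sin²φ) = 6387296.535 m.
X = (N+h)·cosφ·cosλ = -2091401.073 m; Y = (N+h)·cosφ·sinλ = 4354008.578 m; Z = (N(1−e²)+h)·sinφ = 4151281.701 m.

X -2091401 m, Y 4354009 m, Z 4151282 m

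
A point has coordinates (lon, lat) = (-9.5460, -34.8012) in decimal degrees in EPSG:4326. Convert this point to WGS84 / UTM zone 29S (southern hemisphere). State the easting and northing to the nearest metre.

Zone 29 central meridian λ₀ = 6×29 − 183 = -9°; Δλ = -0.5460°.
Transverse Mercator on WGS84 with k₀ = 0.9996 gives E = 450056.130 m, N = 6148866.919 m.

E 450056 m, N 6148867 m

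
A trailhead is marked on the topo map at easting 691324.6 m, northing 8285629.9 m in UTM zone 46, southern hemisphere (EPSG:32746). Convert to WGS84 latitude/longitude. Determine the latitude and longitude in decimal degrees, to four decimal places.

Zone 46S: λ₀ = 93°, k₀ = 0.9996, false easting 500000 m, false northing 10000000 m.
Meridian distance M = (N − FN)/k₀ = -1715056.1 m.
Inverse transverse Mercator on WGS84 gives φ = -15.49949989°, λ = 94.78359980°.

lat -15.4995°, lon 94.7836°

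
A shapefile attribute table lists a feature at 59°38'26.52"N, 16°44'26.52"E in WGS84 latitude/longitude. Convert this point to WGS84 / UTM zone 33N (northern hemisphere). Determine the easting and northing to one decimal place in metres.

Zone 33 central meridian λ₀ = 6×33 − 183 = 15°; Δλ = +1.7407°.
Transverse Mercator on WGS84 with k₀ = 0.9996 gives E = 598135.696 m, N = 6612684.325 m.

E 598135.7 m, N 6612684.3 m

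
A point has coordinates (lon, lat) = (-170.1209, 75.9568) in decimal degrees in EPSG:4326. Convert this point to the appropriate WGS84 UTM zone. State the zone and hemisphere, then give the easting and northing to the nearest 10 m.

Zone 2N: E 523810 m, N 8430540 m

Longitude -170.1209° lies in the 6° band [-174°, -168°), giving zone 2; latitude is north of the equator, so 2N.
Zone 2 central meridian λ₀ = 6×2 − 183 = -171°; Δλ = +0.8791°.
Transverse Mercator on WGS84 with k₀ = 0.9996 gives E = 523811.103 m, N = 8430542.194 m.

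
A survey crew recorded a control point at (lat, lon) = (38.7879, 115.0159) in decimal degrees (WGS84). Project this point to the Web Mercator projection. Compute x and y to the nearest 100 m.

x 12803500 m, y 4691300 m

Web Mercator is spherical with R = a = 6378137 m.
x = R·λ = 6378137 × 2.007406147 = 12803511.421 m.
y = R·ln tan(π/4 + φ/2) = 6378137 × 0.735533816 = 4691335.445 m.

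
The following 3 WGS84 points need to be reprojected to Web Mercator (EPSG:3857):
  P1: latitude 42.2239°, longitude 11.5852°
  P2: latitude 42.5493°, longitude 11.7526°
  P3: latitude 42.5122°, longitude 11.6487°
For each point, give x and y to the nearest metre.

Web Mercator: x = R·λ, y = R·ln tan(π/4+φ/2), R = 6378137 m.
P1 (42.2239°, 11.5852°) → (1289658.565, 5194577.808) m.
P2 (42.5493°, 11.7526°) → (1308293.447, 5243620.393) m.
P3 (42.5122°, 11.6487°) → (1296727.352, 5238016.008) m.

P1: x 1289659 m, y 5194578 m; P2: x 1308293 m, y 5243620 m; P3: x 1296727 m, y 5238016 m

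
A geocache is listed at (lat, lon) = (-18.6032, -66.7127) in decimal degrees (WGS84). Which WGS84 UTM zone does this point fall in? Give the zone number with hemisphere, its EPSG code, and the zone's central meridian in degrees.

UTM zone = ⌊(λ + 180)/6⌋ + 1; -66.7127° ∈ [-72°, -66°) → zone 19.
Hemisphere: S (φ < 0).
Central meridian λ₀ = 6×19 − 183 = -69°.
EPSG code: 32719.

Zone 19S (EPSG:32719), central meridian -69°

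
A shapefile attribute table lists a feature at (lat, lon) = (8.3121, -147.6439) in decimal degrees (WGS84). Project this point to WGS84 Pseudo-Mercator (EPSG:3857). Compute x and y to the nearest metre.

x -16435644 m, y 928562 m

Web Mercator is spherical with R = a = 6378137 m.
x = R·λ = 6378137 × -2.576872175 = -16435643.767 m.
y = R·ln tan(π/4 + φ/2) = 6378137 × 0.145585084 = 928561.612 m.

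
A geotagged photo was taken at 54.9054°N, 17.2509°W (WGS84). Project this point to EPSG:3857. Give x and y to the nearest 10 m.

Web Mercator is spherical with R = a = 6378137 m.
x = R·λ = 6378137 × -0.301085004 = -1920361.404 m.
y = R·ln tan(π/4 + φ/2) = 6378137 × 1.151359368 = 7343527.786 m.

x -1920360 m, y 7343530 m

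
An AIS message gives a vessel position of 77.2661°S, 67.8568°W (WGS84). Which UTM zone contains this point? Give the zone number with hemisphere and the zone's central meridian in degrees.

UTM zone = ⌊(λ + 180)/6⌋ + 1; -67.8568° ∈ [-72°, -66°) → zone 19.
Hemisphere: S (φ < 0).
Central meridian λ₀ = 6×19 − 183 = -69°.

Zone 19S, central meridian -69°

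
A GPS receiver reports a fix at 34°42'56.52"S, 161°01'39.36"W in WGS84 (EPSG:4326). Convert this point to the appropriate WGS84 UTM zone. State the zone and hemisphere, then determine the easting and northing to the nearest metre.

Zone 4S: E 314327 m, N 6156613 m

Longitude -161.0276° lies in the 6° band [-162°, -156°), giving zone 4; latitude is south of the equator, so 4S.
Zone 4 central meridian λ₀ = 6×4 − 183 = -159°; Δλ = -2.0276°.
Transverse Mercator on WGS84 with k₀ = 0.9996 gives E = 314326.753 m, N = 6156612.511 m.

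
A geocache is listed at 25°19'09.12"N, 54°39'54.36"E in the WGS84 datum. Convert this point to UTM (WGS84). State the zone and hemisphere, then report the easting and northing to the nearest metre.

Longitude 54.6651° lies in the 6° band [54°, 60°), giving zone 40; latitude is north of the equator, so 40N.
Zone 40 central meridian λ₀ = 6×40 − 183 = 57°; Δλ = -2.3349°.
Transverse Mercator on WGS84 with k₀ = 0.9996 gives E = 264956.734 m, N = 2802341.981 m.

Zone 40N: E 264957 m, N 2802342 m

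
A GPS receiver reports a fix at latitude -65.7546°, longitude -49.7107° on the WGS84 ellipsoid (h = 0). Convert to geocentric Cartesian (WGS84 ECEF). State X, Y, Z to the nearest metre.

WGS84: a = 6378137 m, e² = 0.006694380; N(φ) = a/√(1−e²sin²φ) = 6395960.216 m.
X = (N+h)·cosφ·cosλ = 1698401.935 m; Y = (N+h)·cosφ·sinλ = -2003445.173 m; Z = (N(1−e²)+h)·sinφ = -5792764.327 m.

X 1698402 m, Y -2003445 m, Z -5792764 m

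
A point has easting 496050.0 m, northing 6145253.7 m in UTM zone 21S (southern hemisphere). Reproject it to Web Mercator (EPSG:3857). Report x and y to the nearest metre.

x -6350020 m, y -4141481 m

Unproject from UTM 21S (λ₀ = -57°) → φ = -34.83500008°, λ = -57.04320035°.
Web Mercator (R = 6378137 m): x = -6350020.016 m, y = -4141480.860 m.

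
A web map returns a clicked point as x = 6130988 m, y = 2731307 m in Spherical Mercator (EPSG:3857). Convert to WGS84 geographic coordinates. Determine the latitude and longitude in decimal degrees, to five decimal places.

R = 6378137 m. λ = x/R = 55.07560227°.
φ = 2·arctan(exp(y/R)) − 90° = 2·arctan(1.53454) − 90° = 23.81849927°.

lat 23.81850°, lon 55.07560°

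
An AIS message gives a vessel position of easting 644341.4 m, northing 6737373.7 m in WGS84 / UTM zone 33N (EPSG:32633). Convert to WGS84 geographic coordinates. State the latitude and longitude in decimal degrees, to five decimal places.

lat 60.74570°, lon 17.64810°

Zone 33N: λ₀ = 15°, k₀ = 0.9996, false easting 500000 m.
Meridian distance M = (N − FN)/k₀ = 6740069.7 m.
Inverse transverse Mercator on WGS84 gives φ = 60.74569969°, λ = 17.64809969°.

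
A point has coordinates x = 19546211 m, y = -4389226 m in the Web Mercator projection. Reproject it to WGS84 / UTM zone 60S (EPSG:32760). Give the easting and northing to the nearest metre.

Web Mercator inverse (R = 6378137 m) → φ = -36.64130090°, λ = 175.58660088°.
UTM 60S forward: E = 373649.318 m, N = 5943987.893 m.

E 373649 m, N 5943988 m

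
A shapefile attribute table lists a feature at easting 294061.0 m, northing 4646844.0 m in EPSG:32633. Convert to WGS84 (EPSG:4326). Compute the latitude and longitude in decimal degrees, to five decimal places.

Zone 33N: λ₀ = 15°, k₀ = 0.9996, false easting 500000 m.
Meridian distance M = (N − FN)/k₀ = 4648703.5 m.
Inverse transverse Mercator on WGS84 gives φ = 41.94669990°, λ = 12.51549976°.

lat 41.94670°, lon 12.51550°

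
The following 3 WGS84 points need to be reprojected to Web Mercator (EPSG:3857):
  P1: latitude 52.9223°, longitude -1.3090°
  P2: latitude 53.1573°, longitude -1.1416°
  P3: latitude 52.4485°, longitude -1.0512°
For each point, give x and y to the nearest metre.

P1: x -145717 m, y 6968638 m; P2: x -127082 m, y 7012147 m; P3: x -117019 m, y 6881630 m

Web Mercator: x = R·λ, y = R·ln tan(π/4+φ/2), R = 6378137 m.
P1 (52.9223°, -1.3090°) → (-145717.213, 6968638.436) m.
P2 (53.1573°, -1.1416°) → (-127082.331, 7012147.332) m.
P3 (52.4485°, -1.0512°) → (-117019.049, 6881629.828) m.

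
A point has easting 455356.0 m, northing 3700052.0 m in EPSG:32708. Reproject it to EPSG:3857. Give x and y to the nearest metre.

x -15109595 m, y -7727730 m

Unproject from UTM 8S (λ₀ = -135°) → φ = -56.84120041°, λ = -135.73180023°.
Web Mercator (R = 6378137 m): x = -15109594.886 m, y = -7727730.439 m.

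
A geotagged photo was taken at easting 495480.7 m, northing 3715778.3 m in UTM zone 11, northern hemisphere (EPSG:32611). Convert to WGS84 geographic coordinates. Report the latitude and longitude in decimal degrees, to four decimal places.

lat 33.5817°, lon -117.0487°

Zone 11N: λ₀ = -117°, k₀ = 0.9996, false easting 500000 m.
Meridian distance M = (N − FN)/k₀ = 3717265.2 m.
Inverse transverse Mercator on WGS84 gives φ = 33.58169962°, λ = -117.04870039°.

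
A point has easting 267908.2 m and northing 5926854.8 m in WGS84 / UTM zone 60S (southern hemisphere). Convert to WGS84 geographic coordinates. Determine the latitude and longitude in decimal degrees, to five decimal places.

lat -36.77570°, lon 174.39940°

Zone 60S: λ₀ = 177°, k₀ = 0.9996, false easting 500000 m, false northing 10000000 m.
Meridian distance M = (N − FN)/k₀ = -4074775.1 m.
Inverse transverse Mercator on WGS84 gives φ = -36.77570041°, λ = 174.39940030°.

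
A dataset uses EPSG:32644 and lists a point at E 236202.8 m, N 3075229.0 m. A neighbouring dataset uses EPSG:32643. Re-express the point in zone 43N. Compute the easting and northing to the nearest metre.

E 827514 m, N 3076785 m

UTM 44N → geographic: φ = 27.77569983°, λ = 78.32310012°.
UTM 43N (λ₀ = 75°) forward: E = 827514.232 m, N = 3076785.181 m.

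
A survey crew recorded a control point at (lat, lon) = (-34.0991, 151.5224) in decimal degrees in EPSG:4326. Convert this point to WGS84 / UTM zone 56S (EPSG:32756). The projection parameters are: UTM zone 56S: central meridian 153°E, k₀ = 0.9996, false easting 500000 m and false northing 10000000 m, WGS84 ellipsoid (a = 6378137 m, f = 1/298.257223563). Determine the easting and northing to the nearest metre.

Zone 56 central meridian λ₀ = 6×56 − 183 = 153°; Δλ = -1.4776°.
Transverse Mercator on WGS84 with k₀ = 0.9996 gives E = 363699.848 m, N = 6225870.479 m.

E 363700 m, N 6225870 m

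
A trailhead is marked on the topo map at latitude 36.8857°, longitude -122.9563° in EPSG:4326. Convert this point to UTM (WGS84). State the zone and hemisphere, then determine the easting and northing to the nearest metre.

Zone 10N: E 503894 m, N 4082194 m

Longitude -122.9563° lies in the 6° band [-126°, -120°), giving zone 10; latitude is north of the equator, so 10N.
Zone 10 central meridian λ₀ = 6×10 − 183 = -123°; Δλ = +0.0437°.
Transverse Mercator on WGS84 with k₀ = 0.9996 gives E = 503894.067 m, N = 4082193.714 m.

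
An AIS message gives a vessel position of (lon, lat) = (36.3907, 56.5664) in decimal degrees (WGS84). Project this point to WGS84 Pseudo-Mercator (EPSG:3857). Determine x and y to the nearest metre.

Web Mercator is spherical with R = a = 6378137 m.
x = R·λ = 6378137 × 0.635137532 = 4050994.194 m.
y = R·ln tan(π/4 + φ/2) = 6378137 × 1.202860046 = 7672006.168 m.

x 4050994 m, y 7672006 m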